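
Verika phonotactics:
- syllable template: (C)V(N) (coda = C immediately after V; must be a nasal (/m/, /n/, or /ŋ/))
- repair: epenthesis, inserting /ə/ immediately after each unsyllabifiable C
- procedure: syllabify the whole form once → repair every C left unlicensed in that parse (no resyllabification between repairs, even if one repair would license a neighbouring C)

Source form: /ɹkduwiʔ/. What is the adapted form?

Syllabifying with onset maximization leaves /ɹ/, /k/, /ʔ/ stranded (only a nasal (/m/, /n/, or /ŋ/) is licensed in coda position; onsets are limited to one consonant).
Inserting the epenthetic vowel yields /ɹ/ → /ɹə/, /k/ → /kə/, /ʔ/ → /ʔə/.

ɹəkəduwiʔə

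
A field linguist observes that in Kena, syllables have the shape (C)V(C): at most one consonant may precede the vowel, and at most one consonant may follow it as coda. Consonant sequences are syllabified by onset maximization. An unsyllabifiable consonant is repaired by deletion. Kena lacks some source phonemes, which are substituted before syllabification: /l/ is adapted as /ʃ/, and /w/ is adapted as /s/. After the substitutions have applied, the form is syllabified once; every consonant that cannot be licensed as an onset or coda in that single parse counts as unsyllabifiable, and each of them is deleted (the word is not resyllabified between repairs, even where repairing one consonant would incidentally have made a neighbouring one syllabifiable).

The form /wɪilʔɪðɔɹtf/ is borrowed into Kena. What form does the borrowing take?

sɪiʃʔɪðɔɹ

Substitution: /w/ → /s/, /l/ → /ʃ/, giving /sɪiʃʔɪðɔɹtf/.
Syllabifying with onset maximization leaves /t/, /f/ stranded (at most one coda consonant is licensed; onsets are limited to one consonant).
Each unlicensed consonant is deleted: /t/, /f/.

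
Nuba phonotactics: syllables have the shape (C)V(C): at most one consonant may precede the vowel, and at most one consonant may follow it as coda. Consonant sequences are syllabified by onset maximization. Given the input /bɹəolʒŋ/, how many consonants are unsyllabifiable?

Syllabifying with onset maximization leaves /b/, /ʒ/, /ŋ/ stranded (at most one coda consonant is licensed; onsets are limited to one consonant).

3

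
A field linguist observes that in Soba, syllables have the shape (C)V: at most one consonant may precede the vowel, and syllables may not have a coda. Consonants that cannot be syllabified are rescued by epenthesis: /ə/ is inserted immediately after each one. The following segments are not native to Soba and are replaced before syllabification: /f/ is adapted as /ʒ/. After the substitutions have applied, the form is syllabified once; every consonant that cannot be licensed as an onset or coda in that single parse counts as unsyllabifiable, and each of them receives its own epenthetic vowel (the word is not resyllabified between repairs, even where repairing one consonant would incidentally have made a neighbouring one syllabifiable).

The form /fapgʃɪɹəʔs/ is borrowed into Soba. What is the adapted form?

Substitution: /f/ → /ʒ/, giving /ʒapgʃɪɹəʔs/.
The consonants /p/, /g/, /ʔ/, /s/ cannot be parsed into a legal (C)V syllable (no codas are permitted; onsets are limited to one consonant).
Epenthesis after each stranded consonant: /p/ → /pə/, /g/ → /gə/, /ʔ/ → /ʔə/, /s/ → /sə/.

ʒapəgəʃɪɹəʔəsə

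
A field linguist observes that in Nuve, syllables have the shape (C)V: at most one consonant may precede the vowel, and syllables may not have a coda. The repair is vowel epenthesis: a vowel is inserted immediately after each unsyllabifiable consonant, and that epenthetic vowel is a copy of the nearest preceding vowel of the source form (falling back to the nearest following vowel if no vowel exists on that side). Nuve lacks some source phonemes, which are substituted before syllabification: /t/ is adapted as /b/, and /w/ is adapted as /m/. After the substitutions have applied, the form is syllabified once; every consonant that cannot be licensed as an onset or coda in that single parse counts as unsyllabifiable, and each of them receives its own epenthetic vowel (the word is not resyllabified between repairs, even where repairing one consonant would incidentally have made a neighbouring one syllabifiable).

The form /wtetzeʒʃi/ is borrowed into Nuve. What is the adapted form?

Substitution: /w/ → /m/, /t/ → /b/, giving /mbebzeʒʃi/.
Under (C)V, the unsyllabifiable consonants are /m/, /b/, /ʒ/ (no codas are permitted; onsets are limited to one consonant).
Epenthesis after each stranded consonant: /m/ → /me/, /b/ → /be/, /ʒ/ → /ʒe/.

mebebezeʒeʃi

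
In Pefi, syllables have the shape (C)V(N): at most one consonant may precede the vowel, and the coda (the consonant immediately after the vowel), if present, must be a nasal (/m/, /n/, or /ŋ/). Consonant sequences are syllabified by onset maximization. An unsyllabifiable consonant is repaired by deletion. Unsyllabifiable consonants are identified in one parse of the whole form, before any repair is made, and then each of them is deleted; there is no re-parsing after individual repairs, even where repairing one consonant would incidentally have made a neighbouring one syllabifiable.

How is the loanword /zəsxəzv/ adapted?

zəxə

Syllabifying with onset maximization leaves /s/, /z/, /v/ stranded (only a nasal (/m/, /n/, or /ŋ/) is licensed in coda position; onsets are limited to one consonant).
Deletion applies to /s/, /z/, /v/.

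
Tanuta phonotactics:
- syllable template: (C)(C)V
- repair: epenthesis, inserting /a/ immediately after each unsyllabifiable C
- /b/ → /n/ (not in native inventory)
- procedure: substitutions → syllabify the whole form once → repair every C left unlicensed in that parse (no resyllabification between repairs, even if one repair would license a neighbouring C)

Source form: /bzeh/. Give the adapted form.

Substitution: /b/ → /n/, giving /nzeh/.
Syllabifying with onset maximization leaves /h/ stranded (no codas are permitted; onsets may contain at most 2 consonants).
Inserting the epenthetic vowel yields /h/ → /ha/.

nzeha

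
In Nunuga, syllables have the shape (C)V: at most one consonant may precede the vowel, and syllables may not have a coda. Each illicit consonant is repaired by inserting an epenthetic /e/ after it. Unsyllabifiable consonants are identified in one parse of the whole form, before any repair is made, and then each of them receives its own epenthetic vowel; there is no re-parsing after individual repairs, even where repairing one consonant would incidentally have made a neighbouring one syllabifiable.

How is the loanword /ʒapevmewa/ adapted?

ʒapevemewa

Syllabifying with onset maximization leaves /v/ stranded (no codas are permitted; onsets are limited to one consonant).
Each unlicensed consonant becomes the onset of a new syllable: /v/ → /ve/.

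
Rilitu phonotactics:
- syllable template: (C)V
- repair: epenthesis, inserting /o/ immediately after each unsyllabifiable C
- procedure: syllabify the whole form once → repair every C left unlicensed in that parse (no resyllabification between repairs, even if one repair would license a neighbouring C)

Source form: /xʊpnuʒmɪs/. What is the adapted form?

xʊponuʒomɪso

The consonants /p/, /ʒ/, /s/ cannot be parsed into a legal (C)V syllable (no codas are permitted; onsets are limited to one consonant).
Inserting the epenthetic vowel yields /p/ → /po/, /ʒ/ → /ʒo/, /s/ → /so/.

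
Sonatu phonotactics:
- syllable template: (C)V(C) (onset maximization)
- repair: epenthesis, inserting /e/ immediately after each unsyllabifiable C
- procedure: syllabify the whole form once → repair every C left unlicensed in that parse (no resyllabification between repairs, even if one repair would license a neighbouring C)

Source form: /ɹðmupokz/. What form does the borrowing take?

The consonants /ɹ/, /ð/, /z/ cannot be parsed into a legal (C)V(C) syllable (at most one coda consonant is licensed; onsets are limited to one consonant).
Epenthesis after each stranded consonant: /ɹ/ → /ɹe/, /ð/ → /ðe/, /z/ → /ze/.

ɹeðemupokze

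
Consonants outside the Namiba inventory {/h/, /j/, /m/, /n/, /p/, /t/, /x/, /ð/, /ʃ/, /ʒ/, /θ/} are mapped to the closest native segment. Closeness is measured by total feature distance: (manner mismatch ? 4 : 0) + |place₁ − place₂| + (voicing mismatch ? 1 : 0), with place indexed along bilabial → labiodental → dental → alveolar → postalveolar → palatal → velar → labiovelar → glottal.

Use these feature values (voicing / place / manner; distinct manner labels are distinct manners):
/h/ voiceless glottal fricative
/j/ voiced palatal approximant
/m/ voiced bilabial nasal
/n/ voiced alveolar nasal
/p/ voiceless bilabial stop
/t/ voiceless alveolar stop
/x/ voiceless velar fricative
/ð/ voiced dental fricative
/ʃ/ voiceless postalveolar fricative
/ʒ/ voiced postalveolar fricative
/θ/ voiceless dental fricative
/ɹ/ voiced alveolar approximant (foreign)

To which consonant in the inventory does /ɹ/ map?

j

/j/ is closest: same manner (approximant), place distance 2 (alveolar→palatal), same voicing; total 2. Next closest is /n/ at distance 4.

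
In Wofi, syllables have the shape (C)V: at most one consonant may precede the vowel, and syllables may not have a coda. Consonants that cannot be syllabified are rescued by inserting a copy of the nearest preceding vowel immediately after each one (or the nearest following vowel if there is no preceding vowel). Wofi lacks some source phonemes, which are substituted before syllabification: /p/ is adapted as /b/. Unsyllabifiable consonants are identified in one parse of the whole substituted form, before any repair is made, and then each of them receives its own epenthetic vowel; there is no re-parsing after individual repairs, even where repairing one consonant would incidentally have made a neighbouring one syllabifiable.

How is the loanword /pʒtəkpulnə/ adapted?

Substitution: /p/ → /b/, giving /bʒtəkbulnə/.
Under (C)V, the unsyllabifiable consonants are /b/, /ʒ/, /k/, /l/ (no codas are permitted; onsets are limited to one consonant).
Inserting the epenthetic vowel yields /b/ → /bə/, /ʒ/ → /ʒə/, /k/ → /kə/, /l/ → /lu/.

bəʒətəkəbulunə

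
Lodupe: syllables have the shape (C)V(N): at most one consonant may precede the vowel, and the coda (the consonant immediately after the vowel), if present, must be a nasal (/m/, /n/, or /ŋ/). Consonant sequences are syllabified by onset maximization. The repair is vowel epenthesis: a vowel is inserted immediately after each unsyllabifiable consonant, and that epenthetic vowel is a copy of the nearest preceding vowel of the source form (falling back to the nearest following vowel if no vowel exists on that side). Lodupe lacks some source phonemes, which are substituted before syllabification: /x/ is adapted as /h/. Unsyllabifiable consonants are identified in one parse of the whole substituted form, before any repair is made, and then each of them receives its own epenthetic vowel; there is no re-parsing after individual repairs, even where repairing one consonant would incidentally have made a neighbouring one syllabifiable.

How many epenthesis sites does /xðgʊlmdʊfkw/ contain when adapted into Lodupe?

7

After substitution the input is /hðgʊlmdʊfkw/.
The unsyllabifiable consonants are /h/, /ð/, /l/, /m/, /f/, /k/, /w/; each receives one epenthetic vowel.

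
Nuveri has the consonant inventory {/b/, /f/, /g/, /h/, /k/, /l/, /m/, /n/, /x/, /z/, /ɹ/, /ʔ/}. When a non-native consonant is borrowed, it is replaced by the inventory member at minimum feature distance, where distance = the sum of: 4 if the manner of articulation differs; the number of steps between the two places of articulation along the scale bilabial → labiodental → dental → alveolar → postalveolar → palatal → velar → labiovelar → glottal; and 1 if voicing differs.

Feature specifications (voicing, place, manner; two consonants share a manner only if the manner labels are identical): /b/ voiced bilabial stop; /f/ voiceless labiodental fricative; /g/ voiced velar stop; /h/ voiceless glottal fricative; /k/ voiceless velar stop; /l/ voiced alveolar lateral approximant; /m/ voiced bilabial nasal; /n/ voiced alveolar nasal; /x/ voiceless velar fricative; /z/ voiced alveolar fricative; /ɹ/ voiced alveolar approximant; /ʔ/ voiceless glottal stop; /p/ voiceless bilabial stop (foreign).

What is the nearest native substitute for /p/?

/b/ is closest: same manner (stop), place distance 0 (bilabial→bilabial), voicing differs (+1); total 1. Next closest is /f/ at distance 5.

b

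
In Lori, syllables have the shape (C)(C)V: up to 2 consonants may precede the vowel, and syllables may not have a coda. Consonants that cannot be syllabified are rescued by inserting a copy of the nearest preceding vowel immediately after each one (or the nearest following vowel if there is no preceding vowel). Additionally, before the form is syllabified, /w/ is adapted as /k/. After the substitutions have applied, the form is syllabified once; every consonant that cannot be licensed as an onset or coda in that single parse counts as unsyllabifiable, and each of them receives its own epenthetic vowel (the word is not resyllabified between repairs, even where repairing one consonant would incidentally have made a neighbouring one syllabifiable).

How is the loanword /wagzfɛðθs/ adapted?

kagazfɛðɛθɛsɛ

Substitution: /w/ → /k/, giving /kagzfɛðθs/.
Syllabifying with onset maximization leaves /g/, /ð/, /θ/, /s/ stranded (no codas are permitted; onsets may contain at most 2 consonants).
Epenthesis after each stranded consonant: /g/ → /ga/, /ð/ → /ðɛ/, /θ/ → /θɛ/, /s/ → /sɛ/.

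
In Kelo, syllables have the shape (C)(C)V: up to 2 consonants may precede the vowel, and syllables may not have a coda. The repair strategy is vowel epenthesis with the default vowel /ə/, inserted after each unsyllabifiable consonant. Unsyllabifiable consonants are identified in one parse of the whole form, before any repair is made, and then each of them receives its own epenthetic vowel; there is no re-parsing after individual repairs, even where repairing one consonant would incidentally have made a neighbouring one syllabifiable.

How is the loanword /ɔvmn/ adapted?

ɔvəmənə

Syllabifying with onset maximization leaves /v/, /m/, /n/ stranded (no codas are permitted; onsets may contain at most 2 consonants).
Epenthesis after each stranded consonant: /v/ → /və/, /m/ → /mə/, /n/ → /nə/.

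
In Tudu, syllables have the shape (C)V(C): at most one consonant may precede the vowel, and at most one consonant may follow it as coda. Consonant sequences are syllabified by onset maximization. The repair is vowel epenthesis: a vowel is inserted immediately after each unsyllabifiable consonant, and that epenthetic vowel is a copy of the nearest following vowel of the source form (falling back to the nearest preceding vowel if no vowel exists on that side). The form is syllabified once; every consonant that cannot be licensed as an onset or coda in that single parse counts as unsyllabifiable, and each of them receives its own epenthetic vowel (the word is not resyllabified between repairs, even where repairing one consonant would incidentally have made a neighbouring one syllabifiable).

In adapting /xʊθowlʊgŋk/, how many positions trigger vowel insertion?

The unsyllabifiable consonants are /ŋ/, /k/; each receives one epenthetic vowel.

2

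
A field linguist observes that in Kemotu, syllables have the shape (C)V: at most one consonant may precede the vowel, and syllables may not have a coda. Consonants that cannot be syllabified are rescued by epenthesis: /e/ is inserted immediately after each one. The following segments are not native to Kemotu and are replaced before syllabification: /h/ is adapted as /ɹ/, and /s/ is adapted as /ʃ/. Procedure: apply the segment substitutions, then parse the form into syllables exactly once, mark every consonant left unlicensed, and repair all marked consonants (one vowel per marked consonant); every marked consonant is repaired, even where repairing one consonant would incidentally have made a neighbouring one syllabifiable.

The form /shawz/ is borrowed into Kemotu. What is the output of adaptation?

ʃeɹaweze

Substitution: /s/ → /ʃ/, /h/ → /ɹ/, giving /ʃɹawz/.
The consonants /ʃ/, /w/, /z/ cannot be parsed into a legal (C)V syllable (no codas are permitted; onsets are limited to one consonant).
Inserting the epenthetic vowel yields /ʃ/ → /ʃe/, /w/ → /we/, /z/ → /ze/.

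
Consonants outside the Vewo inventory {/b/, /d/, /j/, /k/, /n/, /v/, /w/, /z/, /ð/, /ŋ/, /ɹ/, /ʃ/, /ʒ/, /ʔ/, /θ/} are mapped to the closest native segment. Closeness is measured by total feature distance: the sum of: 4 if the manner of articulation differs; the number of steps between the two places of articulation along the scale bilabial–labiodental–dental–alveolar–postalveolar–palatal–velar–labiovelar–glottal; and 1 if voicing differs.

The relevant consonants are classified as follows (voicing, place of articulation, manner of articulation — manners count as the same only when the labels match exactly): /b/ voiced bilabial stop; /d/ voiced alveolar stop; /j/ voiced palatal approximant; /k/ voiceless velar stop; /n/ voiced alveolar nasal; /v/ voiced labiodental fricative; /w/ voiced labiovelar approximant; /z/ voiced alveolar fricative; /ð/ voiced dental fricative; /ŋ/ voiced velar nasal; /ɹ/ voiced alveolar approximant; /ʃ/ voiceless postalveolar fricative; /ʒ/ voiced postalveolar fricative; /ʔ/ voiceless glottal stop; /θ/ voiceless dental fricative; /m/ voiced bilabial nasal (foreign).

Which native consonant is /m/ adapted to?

/n/ is closest: same manner (nasal), place distance 3 (bilabial→alveolar), same voicing; total 3. Next closest is /b/ at distance 4.

n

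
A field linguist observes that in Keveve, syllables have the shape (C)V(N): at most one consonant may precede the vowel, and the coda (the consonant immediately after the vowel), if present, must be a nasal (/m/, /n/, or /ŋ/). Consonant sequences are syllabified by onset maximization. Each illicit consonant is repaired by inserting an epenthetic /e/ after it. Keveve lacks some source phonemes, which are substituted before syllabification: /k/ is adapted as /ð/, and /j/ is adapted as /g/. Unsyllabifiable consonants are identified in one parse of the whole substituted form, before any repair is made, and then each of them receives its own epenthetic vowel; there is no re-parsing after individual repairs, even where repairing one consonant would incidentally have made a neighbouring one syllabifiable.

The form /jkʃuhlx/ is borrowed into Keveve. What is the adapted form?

Substitution: /j/ → /g/, /k/ → /ð/, giving /gðʃuhlx/.
The consonants /g/, /ð/, /h/, /l/, /x/ cannot be parsed into a legal (C)V(N) syllable (only a nasal (/m/, /n/, or /ŋ/) is licensed in coda position; onsets are limited to one consonant).
Epenthesis after each stranded consonant: /g/ → /ge/, /ð/ → /ðe/, /h/ → /he/, /l/ → /le/, /x/ → /xe/.

geðeʃuhelexe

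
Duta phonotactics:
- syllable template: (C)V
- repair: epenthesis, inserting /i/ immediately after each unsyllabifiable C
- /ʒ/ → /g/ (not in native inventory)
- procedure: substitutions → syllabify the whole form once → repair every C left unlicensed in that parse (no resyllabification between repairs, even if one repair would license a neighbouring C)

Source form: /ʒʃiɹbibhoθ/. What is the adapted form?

Substitution: /ʒ/ → /g/, giving /gʃiɹbibhoθ/.
Syllabifying with onset maximization leaves /g/, /ɹ/, /b/, /θ/ stranded (no codas are permitted; onsets are limited to one consonant).
Each unlicensed consonant becomes the onset of a new syllable: /g/ → /gi/, /ɹ/ → /ɹi/, /b/ → /bi/, /θ/ → /θi/.

giʃiɹibibihoθi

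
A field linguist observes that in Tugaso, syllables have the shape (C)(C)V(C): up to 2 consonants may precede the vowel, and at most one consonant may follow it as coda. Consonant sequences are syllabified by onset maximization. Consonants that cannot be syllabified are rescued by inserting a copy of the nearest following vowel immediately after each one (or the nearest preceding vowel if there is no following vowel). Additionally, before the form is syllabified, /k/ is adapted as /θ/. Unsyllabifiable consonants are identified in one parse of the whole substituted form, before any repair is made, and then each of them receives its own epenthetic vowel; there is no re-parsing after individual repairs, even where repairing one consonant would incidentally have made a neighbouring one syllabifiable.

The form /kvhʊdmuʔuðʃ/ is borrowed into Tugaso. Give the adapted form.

θʊvhʊdmuʔuðʃu

Substitution: /k/ → /θ/, giving /θvhʊdmuʔuðʃ/.
Syllabifying with onset maximization leaves /θ/, /ʃ/ stranded (at most one coda consonant is licensed; onsets may contain at most 2 consonants).
Inserting the epenthetic vowel yields /θ/ → /θʊ/, /ʃ/ → /ʃu/.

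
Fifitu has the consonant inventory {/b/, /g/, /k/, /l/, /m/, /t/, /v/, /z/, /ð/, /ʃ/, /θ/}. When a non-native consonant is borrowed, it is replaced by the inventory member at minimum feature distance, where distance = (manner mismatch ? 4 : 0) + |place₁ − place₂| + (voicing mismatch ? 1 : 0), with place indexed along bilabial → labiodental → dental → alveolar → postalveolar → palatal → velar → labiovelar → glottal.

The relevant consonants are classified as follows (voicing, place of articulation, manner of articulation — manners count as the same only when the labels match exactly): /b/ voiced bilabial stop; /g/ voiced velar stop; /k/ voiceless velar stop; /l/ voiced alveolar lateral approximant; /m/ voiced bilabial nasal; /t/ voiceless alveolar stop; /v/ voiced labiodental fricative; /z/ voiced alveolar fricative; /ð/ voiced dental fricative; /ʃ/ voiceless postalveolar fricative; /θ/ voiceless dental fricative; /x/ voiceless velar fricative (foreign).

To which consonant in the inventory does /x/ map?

/ʃ/ is closest: same manner (fricative), place distance 2 (velar→postalveolar), same voicing; total 2. Next closest is /k/ at distance 4.

ʃ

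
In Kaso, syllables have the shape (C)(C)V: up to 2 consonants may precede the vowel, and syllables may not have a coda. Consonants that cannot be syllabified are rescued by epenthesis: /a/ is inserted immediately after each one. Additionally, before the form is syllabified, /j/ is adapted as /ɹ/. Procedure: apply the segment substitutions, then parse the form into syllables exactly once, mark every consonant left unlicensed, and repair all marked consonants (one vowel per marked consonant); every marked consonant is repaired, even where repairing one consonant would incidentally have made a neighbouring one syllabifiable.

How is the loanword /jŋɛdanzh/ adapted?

ɹŋɛdanazaha

Substitution: /j/ → /ɹ/, giving /ɹŋɛdanzh/.
Syllabifying with onset maximization leaves /n/, /z/, /h/ stranded (no codas are permitted; onsets may contain at most 2 consonants).
Each unlicensed consonant becomes the onset of a new syllable: /n/ → /na/, /z/ → /za/, /h/ → /ha/.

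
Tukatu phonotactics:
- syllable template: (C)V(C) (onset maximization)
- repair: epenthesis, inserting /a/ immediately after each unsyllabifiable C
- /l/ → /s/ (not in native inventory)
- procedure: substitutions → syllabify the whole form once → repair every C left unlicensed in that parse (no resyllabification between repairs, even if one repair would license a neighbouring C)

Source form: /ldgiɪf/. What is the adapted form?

Substitution: /l/ → /s/, giving /sdgiɪf/.
Syllabifying with onset maximization leaves /s/, /d/ stranded (at most one coda consonant is licensed; onsets are limited to one consonant).
Each unlicensed consonant becomes the onset of a new syllable: /s/ → /sa/, /d/ → /da/.

sadagiɪf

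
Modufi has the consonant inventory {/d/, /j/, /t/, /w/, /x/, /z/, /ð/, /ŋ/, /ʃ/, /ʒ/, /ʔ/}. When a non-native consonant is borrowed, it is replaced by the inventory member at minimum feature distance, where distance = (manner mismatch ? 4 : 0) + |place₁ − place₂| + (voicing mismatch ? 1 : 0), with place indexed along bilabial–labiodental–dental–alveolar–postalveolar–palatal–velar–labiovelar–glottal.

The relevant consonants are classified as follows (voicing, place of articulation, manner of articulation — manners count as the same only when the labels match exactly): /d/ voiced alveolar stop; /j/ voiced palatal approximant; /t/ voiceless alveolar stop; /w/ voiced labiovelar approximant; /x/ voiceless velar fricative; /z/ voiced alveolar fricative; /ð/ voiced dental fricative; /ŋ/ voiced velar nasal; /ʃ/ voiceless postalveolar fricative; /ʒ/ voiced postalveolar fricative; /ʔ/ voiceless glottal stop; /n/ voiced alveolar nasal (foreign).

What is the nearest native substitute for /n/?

/ŋ/ is closest: same manner (nasal), place distance 3 (alveolar→velar), same voicing; total 3. Next closest is /d/ at distance 4.

ŋ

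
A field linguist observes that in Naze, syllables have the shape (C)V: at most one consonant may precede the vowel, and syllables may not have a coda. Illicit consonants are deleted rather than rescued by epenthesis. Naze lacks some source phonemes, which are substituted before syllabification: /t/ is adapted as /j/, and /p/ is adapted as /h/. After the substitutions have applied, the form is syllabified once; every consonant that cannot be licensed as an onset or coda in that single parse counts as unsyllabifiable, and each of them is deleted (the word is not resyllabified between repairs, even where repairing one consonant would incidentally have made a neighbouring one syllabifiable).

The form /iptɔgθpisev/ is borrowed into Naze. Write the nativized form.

ijɔhise

Substitution: /p/ → /h/, /t/ → /j/, giving /ihjɔgθhisev/.
Syllabifying with onset maximization leaves /h/, /g/, /θ/, /v/ stranded (no codas are permitted; onsets are limited to one consonant).
Each unlicensed consonant is deleted: /h/, /g/, /θ/, /v/.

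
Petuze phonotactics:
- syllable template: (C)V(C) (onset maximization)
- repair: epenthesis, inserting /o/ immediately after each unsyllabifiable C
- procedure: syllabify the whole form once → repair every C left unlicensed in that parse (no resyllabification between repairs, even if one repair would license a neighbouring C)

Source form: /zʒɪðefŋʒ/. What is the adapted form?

The consonants /z/, /ŋ/, /ʒ/ cannot be parsed into a legal (C)V(C) syllable (at most one coda consonant is licensed; onsets are limited to one consonant).
Each unlicensed consonant becomes the onset of a new syllable: /z/ → /zo/, /ŋ/ → /ŋo/, /ʒ/ → /ʒo/.

zoʒɪðefŋoʒo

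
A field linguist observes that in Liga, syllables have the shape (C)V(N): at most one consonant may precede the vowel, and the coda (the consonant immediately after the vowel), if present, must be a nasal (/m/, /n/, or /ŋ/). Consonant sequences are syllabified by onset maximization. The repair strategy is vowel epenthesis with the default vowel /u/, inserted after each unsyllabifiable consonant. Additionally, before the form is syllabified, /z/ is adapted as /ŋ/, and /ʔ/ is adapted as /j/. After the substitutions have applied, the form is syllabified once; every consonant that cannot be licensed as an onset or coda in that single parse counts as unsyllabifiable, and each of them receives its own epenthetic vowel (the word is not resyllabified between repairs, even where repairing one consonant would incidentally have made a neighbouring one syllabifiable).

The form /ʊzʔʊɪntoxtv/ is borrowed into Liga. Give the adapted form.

ʊŋjʊɪntoxutuvu

Substitution: /z/ → /ŋ/, /ʔ/ → /j/, giving /ʊŋjʊɪntoxtv/.
Syllabifying with onset maximization leaves /x/, /t/, /v/ stranded (only a nasal (/m/, /n/, or /ŋ/) is licensed in coda position; onsets are limited to one consonant).
Inserting the epenthetic vowel yields /x/ → /xu/, /t/ → /tu/, /v/ → /vu/.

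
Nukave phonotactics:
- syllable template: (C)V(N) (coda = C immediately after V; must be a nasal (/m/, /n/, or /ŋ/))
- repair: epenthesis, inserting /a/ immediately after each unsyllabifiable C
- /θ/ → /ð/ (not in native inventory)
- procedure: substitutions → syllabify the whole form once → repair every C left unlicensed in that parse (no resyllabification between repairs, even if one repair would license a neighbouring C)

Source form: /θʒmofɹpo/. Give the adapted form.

ðaʒamofaɹapo

Substitution: /θ/ → /ð/, giving /ðʒmofɹpo/.
Syllabifying with onset maximization leaves /ð/, /ʒ/, /f/, /ɹ/ stranded (only a nasal (/m/, /n/, or /ŋ/) is licensed in coda position; onsets are limited to one consonant).
Epenthesis after each stranded consonant: /ð/ → /ða/, /ʒ/ → /ʒa/, /f/ → /fa/, /ɹ/ → /ɹa/.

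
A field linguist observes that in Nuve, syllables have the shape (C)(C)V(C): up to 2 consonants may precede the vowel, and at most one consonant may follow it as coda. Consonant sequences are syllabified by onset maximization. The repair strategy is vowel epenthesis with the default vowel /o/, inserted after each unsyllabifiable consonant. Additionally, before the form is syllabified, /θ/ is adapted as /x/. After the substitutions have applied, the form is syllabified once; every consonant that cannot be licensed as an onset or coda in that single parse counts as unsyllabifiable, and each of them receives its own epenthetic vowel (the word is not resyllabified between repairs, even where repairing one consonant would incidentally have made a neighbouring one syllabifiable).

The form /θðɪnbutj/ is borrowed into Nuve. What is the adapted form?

Substitution: /θ/ → /x/, giving /xðɪnbutj/.
Under (C)(C)V(C), the unsyllabifiable consonants are /j/ (at most one coda consonant is licensed; onsets may contain at most 2 consonants).
Each unlicensed consonant becomes the onset of a new syllable: /j/ → /jo/.

xðɪnbutjo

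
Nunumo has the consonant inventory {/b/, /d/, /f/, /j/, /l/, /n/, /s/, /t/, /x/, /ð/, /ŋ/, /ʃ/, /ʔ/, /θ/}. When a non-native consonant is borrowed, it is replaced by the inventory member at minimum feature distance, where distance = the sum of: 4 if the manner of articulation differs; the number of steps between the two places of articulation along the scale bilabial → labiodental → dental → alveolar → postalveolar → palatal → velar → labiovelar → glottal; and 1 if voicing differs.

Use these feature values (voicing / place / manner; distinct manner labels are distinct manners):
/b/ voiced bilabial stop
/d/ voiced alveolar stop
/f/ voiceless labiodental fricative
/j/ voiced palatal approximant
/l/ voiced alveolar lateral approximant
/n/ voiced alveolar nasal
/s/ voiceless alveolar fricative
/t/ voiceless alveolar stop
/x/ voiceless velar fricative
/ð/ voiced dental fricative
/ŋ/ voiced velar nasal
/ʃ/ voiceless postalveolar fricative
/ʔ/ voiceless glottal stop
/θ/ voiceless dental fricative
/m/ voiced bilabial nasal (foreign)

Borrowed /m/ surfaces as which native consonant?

n

/n/ is closest: same manner (nasal), place distance 3 (bilabial→alveolar), same voicing; total 3. Next closest is /b/ at distance 4.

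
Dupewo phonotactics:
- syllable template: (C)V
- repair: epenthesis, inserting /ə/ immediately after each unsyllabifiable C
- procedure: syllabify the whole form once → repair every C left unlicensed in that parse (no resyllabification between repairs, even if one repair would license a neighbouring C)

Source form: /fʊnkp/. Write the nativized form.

fʊnəkəpə

The consonants /n/, /k/, /p/ cannot be parsed into a legal (C)V syllable (no codas are permitted; onsets are limited to one consonant).
Epenthesis after each stranded consonant: /n/ → /nə/, /k/ → /kə/, /p/ → /pə/.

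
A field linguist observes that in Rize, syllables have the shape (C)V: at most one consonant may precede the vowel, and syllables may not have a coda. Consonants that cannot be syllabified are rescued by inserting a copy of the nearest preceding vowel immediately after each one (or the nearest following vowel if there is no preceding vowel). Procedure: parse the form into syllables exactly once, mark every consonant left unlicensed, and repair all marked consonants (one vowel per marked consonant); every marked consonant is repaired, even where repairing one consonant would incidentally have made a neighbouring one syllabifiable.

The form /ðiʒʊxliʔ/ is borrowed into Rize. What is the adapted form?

The consonants /x/, /ʔ/ cannot be parsed into a legal (C)V syllable (no codas are permitted; onsets are limited to one consonant).
Each unlicensed consonant becomes the onset of a new syllable: /x/ → /xʊ/, /ʔ/ → /ʔi/.

ðiʒʊxʊliʔi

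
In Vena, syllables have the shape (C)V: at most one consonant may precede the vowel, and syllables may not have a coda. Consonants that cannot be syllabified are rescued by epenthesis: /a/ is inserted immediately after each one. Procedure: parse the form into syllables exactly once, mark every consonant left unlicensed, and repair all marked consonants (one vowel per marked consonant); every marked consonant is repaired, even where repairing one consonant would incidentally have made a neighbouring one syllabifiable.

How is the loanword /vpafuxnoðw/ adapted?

vapafuxanoðawa

Syllabifying with onset maximization leaves /v/, /x/, /ð/, /w/ stranded (no codas are permitted; onsets are limited to one consonant).
Epenthesis after each stranded consonant: /v/ → /va/, /x/ → /xa/, /ð/ → /ða/, /w/ → /wa/.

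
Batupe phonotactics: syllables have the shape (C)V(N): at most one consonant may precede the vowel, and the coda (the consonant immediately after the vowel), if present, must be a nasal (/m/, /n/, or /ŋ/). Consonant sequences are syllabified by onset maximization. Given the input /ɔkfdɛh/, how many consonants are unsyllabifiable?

3

Under (C)V(N), the unsyllabifiable consonants are /k/, /f/, /h/ (only a nasal (/m/, /n/, or /ŋ/) is licensed in coda position; onsets are limited to one consonant).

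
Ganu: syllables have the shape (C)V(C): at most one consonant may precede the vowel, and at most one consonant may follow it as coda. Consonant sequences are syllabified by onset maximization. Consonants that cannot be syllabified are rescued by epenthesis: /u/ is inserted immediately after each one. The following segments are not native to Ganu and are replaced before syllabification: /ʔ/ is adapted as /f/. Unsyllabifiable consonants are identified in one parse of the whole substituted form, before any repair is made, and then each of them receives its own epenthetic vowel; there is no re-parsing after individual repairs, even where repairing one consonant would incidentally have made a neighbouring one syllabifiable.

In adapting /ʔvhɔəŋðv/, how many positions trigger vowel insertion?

After substitution the input is /fvhɔəŋðv/.
The unsyllabifiable consonants are /f/, /v/, /ð/, /v/; each receives one epenthetic vowel.

4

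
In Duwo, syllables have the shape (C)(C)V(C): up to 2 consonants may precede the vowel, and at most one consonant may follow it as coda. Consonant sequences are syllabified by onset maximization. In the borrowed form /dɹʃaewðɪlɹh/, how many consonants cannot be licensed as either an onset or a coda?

3

Syllabifying with onset maximization leaves /d/, /ɹ/, /h/ stranded (at most one coda consonant is licensed; onsets may contain at most 2 consonants).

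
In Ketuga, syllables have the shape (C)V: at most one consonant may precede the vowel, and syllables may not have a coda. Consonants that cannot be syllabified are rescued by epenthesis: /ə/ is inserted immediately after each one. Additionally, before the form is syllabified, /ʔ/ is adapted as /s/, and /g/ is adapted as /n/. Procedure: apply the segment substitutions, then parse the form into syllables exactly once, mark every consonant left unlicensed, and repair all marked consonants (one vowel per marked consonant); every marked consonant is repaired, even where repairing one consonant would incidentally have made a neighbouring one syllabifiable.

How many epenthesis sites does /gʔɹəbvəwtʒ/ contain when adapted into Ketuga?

6

After substitution the input is /nsɹəbvəwtʒ/.
The unsyllabifiable consonants are /n/, /s/, /b/, /w/, /t/, /ʒ/; each receives one epenthetic vowel.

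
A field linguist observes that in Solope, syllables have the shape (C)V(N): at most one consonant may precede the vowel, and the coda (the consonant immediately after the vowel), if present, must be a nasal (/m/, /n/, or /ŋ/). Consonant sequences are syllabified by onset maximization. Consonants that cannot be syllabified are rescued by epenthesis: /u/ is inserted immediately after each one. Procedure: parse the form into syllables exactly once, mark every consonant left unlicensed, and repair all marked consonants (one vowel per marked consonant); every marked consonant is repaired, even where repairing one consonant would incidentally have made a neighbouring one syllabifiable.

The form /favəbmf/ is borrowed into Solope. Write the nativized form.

favəbumufu

The consonants /b/, /m/, /f/ cannot be parsed into a legal (C)V(N) syllable (only a nasal (/m/, /n/, or /ŋ/) is licensed in coda position; onsets are limited to one consonant).
Each unlicensed consonant becomes the onset of a new syllable: /b/ → /bu/, /m/ → /mu/, /f/ → /fu/.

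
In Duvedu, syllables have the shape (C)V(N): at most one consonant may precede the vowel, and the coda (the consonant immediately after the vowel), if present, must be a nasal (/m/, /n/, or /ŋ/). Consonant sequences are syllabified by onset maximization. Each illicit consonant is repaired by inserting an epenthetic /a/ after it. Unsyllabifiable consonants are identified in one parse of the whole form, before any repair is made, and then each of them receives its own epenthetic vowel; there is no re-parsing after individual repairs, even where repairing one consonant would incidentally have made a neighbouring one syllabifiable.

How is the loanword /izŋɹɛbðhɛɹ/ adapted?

izaŋaɹɛbaðahɛɹa

Under (C)V(N), the unsyllabifiable consonants are /z/, /ŋ/, /b/, /ð/, /ɹ/ (only a nasal (/m/, /n/, or /ŋ/) is licensed in coda position; onsets are limited to one consonant).
Each unlicensed consonant becomes the onset of a new syllable: /z/ → /za/, /ŋ/ → /ŋa/, /b/ → /ba/, /ð/ → /ða/, /ɹ/ → /ɹa/.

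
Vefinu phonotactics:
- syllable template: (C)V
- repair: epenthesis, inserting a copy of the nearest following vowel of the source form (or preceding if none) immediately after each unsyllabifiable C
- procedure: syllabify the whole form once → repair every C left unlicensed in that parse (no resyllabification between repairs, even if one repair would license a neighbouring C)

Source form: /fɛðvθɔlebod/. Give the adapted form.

The consonants /ð/, /v/, /d/ cannot be parsed into a legal (C)V syllable (no codas are permitted; onsets are limited to one consonant).
Inserting the epenthetic vowel yields /ð/ → /ðɔ/, /v/ → /vɔ/, /d/ → /do/.

fɛðɔvɔθɔlebodo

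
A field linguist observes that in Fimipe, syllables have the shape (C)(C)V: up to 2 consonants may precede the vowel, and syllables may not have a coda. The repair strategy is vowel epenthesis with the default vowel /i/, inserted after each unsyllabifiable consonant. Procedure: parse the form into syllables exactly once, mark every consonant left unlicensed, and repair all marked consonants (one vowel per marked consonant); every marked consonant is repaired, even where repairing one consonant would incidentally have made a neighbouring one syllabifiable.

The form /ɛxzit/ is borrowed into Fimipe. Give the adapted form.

ɛxziti

The consonants /t/ cannot be parsed into a legal (C)(C)V syllable (no codas are permitted; onsets may contain at most 2 consonants).
Each unlicensed consonant becomes the onset of a new syllable: /t/ → /ti/.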